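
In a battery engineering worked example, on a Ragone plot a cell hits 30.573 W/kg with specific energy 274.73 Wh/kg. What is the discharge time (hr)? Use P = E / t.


t = E / P = 274.73 / 30.573 = 8.986 hr

8.986 hr


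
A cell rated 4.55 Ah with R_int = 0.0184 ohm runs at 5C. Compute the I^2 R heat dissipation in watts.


Step 1: I = C_rate * capacity = 5 * 4.55 = 22.75 A
Step 2: Q = I^2 * R = 22.75^2 * 0.0184 = 517.56 * 0.0184 = 9.523 W

9.523 W


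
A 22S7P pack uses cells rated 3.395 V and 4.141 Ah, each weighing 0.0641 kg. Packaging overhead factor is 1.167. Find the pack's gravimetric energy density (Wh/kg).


Step 1: V_pack = 22 * 3.395 = 74.69 V
Step 2: C_pack = 7 * 4.141 = 28.987 Ah
Step 3: E_pack = V_pack * C_pack = 74.69 * 28.987 = 2165 Wh
Step 4: m_pack = 22 * 7 * 0.0641 * 1.167 = 11.52 kg
Step 5: ED = E_pack / m_pack = 2165 / 11.52 = 187.9 Wh/kg

187.9 Wh/kg


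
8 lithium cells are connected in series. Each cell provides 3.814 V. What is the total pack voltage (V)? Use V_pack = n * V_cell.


V_pack = n * V_cell = 8 * 3.814 = 30.512 V

30.512 V


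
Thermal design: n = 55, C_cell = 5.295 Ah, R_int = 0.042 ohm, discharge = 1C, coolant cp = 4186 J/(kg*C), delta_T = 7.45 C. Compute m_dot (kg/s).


Step 1: I = 1 * 5.295 = 5.295 A
Step 2: Q_cell = I^2 * R = 5.295^2 * 0.042 = 1.1776 W
Step 3: Q_total = 55 * 1.1776 = 64.768 W
Step 4: m_dot = Q_total / (cp * dT) = 64.768 / (4186 * 7.45) = 0.002077 kg/s

0.002077 kg/s


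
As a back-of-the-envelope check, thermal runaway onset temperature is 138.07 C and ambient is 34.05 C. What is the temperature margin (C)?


Safety margin = 138.07 C - 34.05 C = 104.02 C

104.02 C


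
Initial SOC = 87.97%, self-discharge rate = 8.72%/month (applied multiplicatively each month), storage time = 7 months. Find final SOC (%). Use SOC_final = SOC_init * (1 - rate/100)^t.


Monthly retention factor = 1 - 8.72/100 = 0.9128
Over 7 months: factor^7 = 0.52799
SOC_final = 87.97 * 0.52799 = 46.45%

46.45%


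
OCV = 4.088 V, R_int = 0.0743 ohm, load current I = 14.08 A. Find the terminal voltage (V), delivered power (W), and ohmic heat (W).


Step 1: V_terminal = OCV - I*R = 4.088 - 14.08 * 0.0743 = 3.0419 V
Step 2: P_out = V_terminal * I = 3.0419 * 14.08 = 42.83 W
Step 3: Q = I^2 * R = 14.08^2 * 0.0743 = 14.73 W

V=3.0419 V, P=42.83 W, Q=14.73 W


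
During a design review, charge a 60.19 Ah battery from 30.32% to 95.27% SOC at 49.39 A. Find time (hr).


Step 1: dSOC = 95.27% - 30.32% = 64.95%
Step 2: delta_Ah = 60.19 * 64.95 / 100 = 39.093 Ah
Step 3: t = 39.093 / 49.39 = 0.7915 hr

0.7915 hr


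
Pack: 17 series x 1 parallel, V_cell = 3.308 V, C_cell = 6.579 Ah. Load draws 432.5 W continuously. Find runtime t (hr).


Step 1: E_pack = Ns * V_cell * Np * C_cell = 17 * 3.308 * 1 * 6.579 = 369.98 Wh
Step 2: t = E_pack / P = 369.98 / 432.5 = 0.8554 hr

0.8554 hr


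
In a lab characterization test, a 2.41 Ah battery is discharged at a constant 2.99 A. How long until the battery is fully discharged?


Runtime = 2.41 Ah / 2.99 A = 0.8060 hr

0.8060 hr


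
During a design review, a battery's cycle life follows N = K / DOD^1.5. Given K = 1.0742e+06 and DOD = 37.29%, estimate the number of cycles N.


DOD^1.5 = 227.71
N = K / DOD^1.5 = 1.0742e+06 / 227.71 = 4717

4717 cycles


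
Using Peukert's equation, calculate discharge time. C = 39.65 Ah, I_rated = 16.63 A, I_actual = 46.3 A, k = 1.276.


t_rated = C / I_rated = 39.65 / 16.63 = 2.3842 hr
(I_rated/I)^k = (0.35918)^1.276 = 0.27076
t = t_rated * (I_rated/I)^k = 2.3842 * 0.27076 = 0.6455 hr

0.6455 hr


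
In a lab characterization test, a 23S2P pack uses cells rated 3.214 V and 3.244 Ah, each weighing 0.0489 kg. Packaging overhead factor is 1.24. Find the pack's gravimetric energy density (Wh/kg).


Step 1: V_pack = 23 * 3.214 = 73.922 V
Step 2: C_pack = 2 * 3.244 = 6.488 Ah
Step 3: E_pack = V_pack * C_pack = 73.922 * 6.488 = 479.61 Wh
Step 4: m_pack = 23 * 2 * 0.0489 * 1.24 = 2.7893 kg
Step 5: ED = E_pack / m_pack = 479.61 / 2.7893 = 171.9 Wh/kg

171.9 Wh/kg


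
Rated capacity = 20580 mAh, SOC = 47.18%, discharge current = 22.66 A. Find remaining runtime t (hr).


Convert: C_total = 20580 mAh = 20.58 Ah
Step 1: remaining = SOC/100 * C_total = 47.18/100 * 20.58 = 9.7096 Ah
Step 2: t = remaining / I = 9.7096 / 22.66 = 0.4285 hr

0.4285 hr


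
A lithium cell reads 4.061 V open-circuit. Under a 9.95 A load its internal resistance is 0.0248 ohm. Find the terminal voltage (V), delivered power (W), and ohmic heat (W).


Step 1: V_terminal = OCV - I*R = 4.061 - 9.95 * 0.0248 = 3.8142 V
Step 2: P_out = V_terminal * I = 3.8142 * 9.95 = 37.95 W
Step 3: Q = I^2 * R = 9.95^2 * 0.0248 = 2.455 W

V=3.8142 V, P=37.95 W, Q=2.455 W


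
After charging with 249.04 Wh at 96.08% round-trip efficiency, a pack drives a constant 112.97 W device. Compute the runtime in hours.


Step 1: E_discharge = eta/100 * E_charge = 96.08/100 * 249.04 = 239.28 Wh
Step 2: t = E_discharge / P = 239.28 / 112.97 = 2.118 hr

2.118 hr


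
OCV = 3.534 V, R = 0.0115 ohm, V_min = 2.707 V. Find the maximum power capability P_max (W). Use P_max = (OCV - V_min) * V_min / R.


dV = OCV - V_min = 0.827 V (so I_max = dV / R)
P_max = dV * V_min / R = 0.827 * 2.707 / 0.0115 = 194.7 W

194.7 W


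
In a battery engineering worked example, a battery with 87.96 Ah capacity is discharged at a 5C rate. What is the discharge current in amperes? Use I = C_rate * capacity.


At 5C: I = 5 * 87.96 Ah = 439.8 A

439.8 A


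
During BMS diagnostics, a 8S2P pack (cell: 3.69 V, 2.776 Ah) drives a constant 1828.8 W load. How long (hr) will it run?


Step 1: E_pack = Ns * V_cell * Np * C_cell = 8 * 3.69 * 2 * 2.776 = 163.9 Wh
Step 2: t = E_pack / P = 163.9 / 1828.8 = 0.08962 hr

0.08962 hr


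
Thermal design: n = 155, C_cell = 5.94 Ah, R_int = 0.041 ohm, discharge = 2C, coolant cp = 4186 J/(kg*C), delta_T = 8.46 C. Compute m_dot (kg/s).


Step 1: I = 2 * 5.94 = 11.88 A
Step 2: Q_cell = I^2 * R = 11.88^2 * 0.041 = 5.7865 W
Step 3: Q_total = 155 * 5.7865 = 896.91 W
Step 4: m_dot = Q_total / (cp * dT) = 896.91 / (4186 * 8.46) = 0.02533 kg/s

0.02533 kg/s


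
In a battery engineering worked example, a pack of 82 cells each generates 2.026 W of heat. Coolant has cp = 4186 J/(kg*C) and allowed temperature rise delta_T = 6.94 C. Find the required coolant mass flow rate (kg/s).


Q_total = 82 * 2.026 = 166.13 W
m_dot = Q_total / (cp * dT) = 166.13 / (4186 * 6.94) = 0.005719 kg/s

0.005719 kg/s


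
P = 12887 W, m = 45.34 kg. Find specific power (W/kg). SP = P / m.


Specific power = 12887 W / 45.34 kg = 284.2 W/kg

284.2 W/kg


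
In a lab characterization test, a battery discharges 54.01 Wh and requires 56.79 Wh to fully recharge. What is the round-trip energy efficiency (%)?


eta_e = E_dis / E_chg * 100 = 54.01 / 56.79 * 100 = 95.10%

95.10%


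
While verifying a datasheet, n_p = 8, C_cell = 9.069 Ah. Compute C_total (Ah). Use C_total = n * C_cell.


Parallel capacities add: 8 * 9.069 Ah = 72.552 Ah

72.552 Ah


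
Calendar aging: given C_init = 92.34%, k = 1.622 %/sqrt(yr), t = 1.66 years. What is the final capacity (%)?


Step 1: sqrt(1.66 yr) = 1.2884
Step 2: drop = 1.622 * 1.2884 = 2.0898
Step 3: C_final = 92.34 - 2.0898 = 90.25%

90.25%


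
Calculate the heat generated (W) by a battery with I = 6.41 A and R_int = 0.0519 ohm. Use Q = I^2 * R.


Q = I^2 * R = 6.41^2 * 0.0519 = 2.132 W

2.132 W


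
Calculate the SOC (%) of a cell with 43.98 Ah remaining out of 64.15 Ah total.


SOC = (remaining / total) * 100 = (43.98 / 64.15) * 100 = 68.56%

68.56%


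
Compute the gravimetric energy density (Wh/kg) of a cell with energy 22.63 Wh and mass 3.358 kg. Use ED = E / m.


Specific energy = 22.63 Wh / 3.358 kg = 6.739 Wh/kg

6.739 Wh/kg


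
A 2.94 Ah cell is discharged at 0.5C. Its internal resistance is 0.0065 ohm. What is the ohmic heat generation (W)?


Step 1: I = C_rate * capacity = 0.5 * 2.94 = 1.47 A
Step 2: Q = I^2 * R = 1.47^2 * 0.0065 = 2.1609 * 0.0065 = 0.01405 W

0.01405 W


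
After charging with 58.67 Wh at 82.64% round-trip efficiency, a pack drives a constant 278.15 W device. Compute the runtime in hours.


Step 1: E_discharge = eta/100 * E_charge = 82.64/100 * 58.67 = 48.485 Wh
Step 2: t = E_discharge / P = 48.485 / 278.15 = 0.1743 hr

0.1743 hr


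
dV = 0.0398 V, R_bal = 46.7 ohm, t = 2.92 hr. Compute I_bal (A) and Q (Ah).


I_bal = dV / R = 0.0398 / 46.7 = 8.5225e-04 A
Q = I_bal * t = 8.5225e-04 * 2.92 = 0.002489 Ah

I=8.5225e-04 A, Q=0.002489 Ah


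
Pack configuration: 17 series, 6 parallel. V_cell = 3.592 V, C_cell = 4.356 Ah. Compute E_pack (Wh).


V_pack = 17 * 3.592 = 61.064 V
C_pack = 6 * 4.356 = 26.136 Ah
E = V_pack * C_pack = 61.064 * 26.136 = 1596 Wh

1596 Wh


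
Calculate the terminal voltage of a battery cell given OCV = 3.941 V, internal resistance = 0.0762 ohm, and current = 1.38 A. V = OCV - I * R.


V = OCV - I*R = 3.941 - 1.38 * 0.0762 = 3.836 V

3.836 V


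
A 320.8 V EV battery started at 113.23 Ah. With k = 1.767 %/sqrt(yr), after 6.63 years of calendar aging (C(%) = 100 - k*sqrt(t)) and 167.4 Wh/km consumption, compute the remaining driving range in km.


Step 1: capacity retention = 100 - 1.767 * sqrt(6.63) = 100 - 1.767 * 2.5749 = 95.45%
Step 2: C_now = 113.23 * 95.45/100 = 108.08 Ah
Step 3: E_pack = V * C_now = 320.8 * 108.08 = 34672 Wh
Step 4: range = E_pack / consumption = 34672 / 167.4 = 207.1 km

207.1 km


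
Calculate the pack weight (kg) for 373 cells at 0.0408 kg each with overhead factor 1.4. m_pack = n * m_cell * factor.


m_pack = n * m_cell * overhead = 373 * 0.0408 * 1.4 = 21.31 kg

21.31 kg


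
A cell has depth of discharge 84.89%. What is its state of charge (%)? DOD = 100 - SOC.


SOC = 100 - DOD = 100 - 84.89 = 15.11%

15.11%


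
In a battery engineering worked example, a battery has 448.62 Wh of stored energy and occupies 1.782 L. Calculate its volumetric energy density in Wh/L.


Volumetric ED = 448.62 Wh / 1.782 L = 251.8 Wh/L

251.8 Wh/L


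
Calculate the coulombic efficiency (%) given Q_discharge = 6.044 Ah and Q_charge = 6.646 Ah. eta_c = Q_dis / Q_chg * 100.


eta_c = Q_dis / Q_chg * 100 = 6.044 / 6.646 * 100 = 90.94%

90.94%


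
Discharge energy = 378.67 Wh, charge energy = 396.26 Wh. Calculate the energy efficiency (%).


Round-trip efficiency = 378.67/396.26 * 100% = 95.56%

95.56%


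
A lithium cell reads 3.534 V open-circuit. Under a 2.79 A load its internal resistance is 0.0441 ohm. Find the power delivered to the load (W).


Step 1: V_terminal = OCV - I*R = 3.534 - 2.79 * 0.0441 = 3.411 V
Step 2: P_out = V_terminal * I = 3.411 * 2.79 = 9.517 W

9.517 W


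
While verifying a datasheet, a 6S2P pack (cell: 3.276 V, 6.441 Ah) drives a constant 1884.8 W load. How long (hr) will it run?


Step 1: E_pack = Ns * V_cell * Np * C_cell = 6 * 3.276 * 2 * 6.441 = 253.21 Wh
Step 2: t = E_pack / P = 253.21 / 1884.8 = 0.1343 hr

0.1343 hr


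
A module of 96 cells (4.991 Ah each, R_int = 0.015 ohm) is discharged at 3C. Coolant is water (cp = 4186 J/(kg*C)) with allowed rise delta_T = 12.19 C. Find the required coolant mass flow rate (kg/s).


Step 1: I = 3 * 4.991 = 14.973 A
Step 2: Q_cell = I^2 * R = 14.973^2 * 0.015 = 3.3629 W
Step 3: Q_total = 96 * 3.3629 = 322.84 W
Step 4: m_dot = Q_total / (cp * dT) = 322.84 / (4186 * 12.19) = 0.006327 kg/s

0.006327 kg/s


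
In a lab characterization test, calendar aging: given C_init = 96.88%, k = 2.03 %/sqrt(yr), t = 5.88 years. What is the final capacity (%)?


Step 1: sqrt(5.88 yr) = 2.4249
Step 2: drop = 2.03 * 2.4249 = 4.9225
Step 3: C_final = 96.88 - 4.9225 = 91.96%

91.96%


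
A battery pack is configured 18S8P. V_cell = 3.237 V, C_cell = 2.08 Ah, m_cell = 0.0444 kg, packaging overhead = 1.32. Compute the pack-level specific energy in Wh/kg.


Step 1: V_pack = 18 * 3.237 = 58.266 V
Step 2: C_pack = 8 * 2.08 = 16.64 Ah
Step 3: E_pack = V_pack * C_pack = 58.266 * 16.64 = 969.55 Wh
Step 4: m_pack = 18 * 8 * 0.0444 * 1.32 = 8.4396 kg
Step 5: ED = E_pack / m_pack = 969.55 / 8.4396 = 114.9 Wh/kg

114.9 Wh/kg


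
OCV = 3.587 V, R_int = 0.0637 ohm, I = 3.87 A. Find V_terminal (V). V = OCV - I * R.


V = OCV - I*R = 3.587 - 3.87 * 0.0637 = 3.340 V

3.340 V


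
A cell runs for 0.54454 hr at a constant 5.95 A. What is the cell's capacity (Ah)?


C = I * t = 5.95 * 0.54454 = 3.240 Ah

3.240 Ah


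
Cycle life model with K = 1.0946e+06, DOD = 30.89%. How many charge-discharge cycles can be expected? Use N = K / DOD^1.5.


DOD^1.5 = 171.68
N = K / DOD^1.5 = 1.0946e+06 / 171.68 = 6376

6376 cycles


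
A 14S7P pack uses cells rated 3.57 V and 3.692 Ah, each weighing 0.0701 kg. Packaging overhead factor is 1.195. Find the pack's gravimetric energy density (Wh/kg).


Step 1: V_pack = 14 * 3.57 = 49.98 V
Step 2: C_pack = 7 * 3.692 = 25.844 Ah
Step 3: E_pack = V_pack * C_pack = 49.98 * 25.844 = 1291.7 Wh
Step 4: m_pack = 14 * 7 * 0.0701 * 1.195 = 8.2094 kg
Step 5: ED = E_pack / m_pack = 1291.7 / 8.2094 = 157.3 Wh/kg

157.3 Wh/kg


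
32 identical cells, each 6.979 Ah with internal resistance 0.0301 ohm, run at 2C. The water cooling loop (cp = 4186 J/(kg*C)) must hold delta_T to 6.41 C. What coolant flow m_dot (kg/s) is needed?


Step 1: I = 2 * 6.979 = 13.958 A
Step 2: Q_cell = I^2 * R = 13.958^2 * 0.0301 = 5.8643 W
Step 3: Q_total = 32 * 5.8643 = 187.66 W
Step 4: m_dot = Q_total / (cp * dT) = 187.66 / (4186 * 6.41) = 0.006994 kg/s

0.006994 kg/s


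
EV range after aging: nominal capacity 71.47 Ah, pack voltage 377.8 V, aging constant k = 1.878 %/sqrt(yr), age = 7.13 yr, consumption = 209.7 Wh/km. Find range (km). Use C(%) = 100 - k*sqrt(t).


Step 1: capacity retention = 100 - 1.878 * sqrt(7.13) = 100 - 1.878 * 2.6702 = 94.985%
Step 2: C_now = 71.47 * 94.985/100 = 67.886 Ah
Step 3: E_pack = V * C_now = 377.8 * 67.886 = 25647 Wh
Step 4: range = E_pack / consumption = 25647 / 209.7 = 122.3 km

122.3 km


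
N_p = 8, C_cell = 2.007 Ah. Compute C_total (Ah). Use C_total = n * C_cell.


Parallel capacities add: 8 * 2.007 Ah = 16.056 Ah

16.056 Ah


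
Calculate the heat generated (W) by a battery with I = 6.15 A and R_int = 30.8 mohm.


Convert: R = 30.8 mohm = 0.0308 ohm
I^2 = 37.823
Q = 37.823 * 0.0308 = 1.165 W

1.165 W


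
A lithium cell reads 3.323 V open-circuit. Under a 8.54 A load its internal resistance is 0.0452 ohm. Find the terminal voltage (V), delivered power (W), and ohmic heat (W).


Step 1: V_terminal = OCV - I*R = 3.323 - 8.54 * 0.0452 = 2.937 V
Step 2: P_out = V_terminal * I = 2.937 * 8.54 = 25.08 W
Step 3: Q = I^2 * R = 8.54^2 * 0.0452 = 3.297 W

V=2.937 V, P=25.08 W, Q=3.297 W


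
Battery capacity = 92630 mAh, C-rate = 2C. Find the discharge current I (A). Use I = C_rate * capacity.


Convert: capacity = 92630 mAh = 92.63 Ah
At 2C: I = 2 * 92.63 Ah = 185.26 A

185.26 A


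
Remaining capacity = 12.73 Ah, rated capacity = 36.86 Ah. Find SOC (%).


SOC = (remaining / total) * 100 = (12.73 / 36.86) * 100 = 34.54%

34.54%


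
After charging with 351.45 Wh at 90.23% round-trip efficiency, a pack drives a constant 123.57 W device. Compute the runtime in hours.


Step 1: E_discharge = eta/100 * E_charge = 90.23/100 * 351.45 = 317.11 Wh
Step 2: t = E_discharge / P = 317.11 / 123.57 = 2.566 hr

2.566 hr


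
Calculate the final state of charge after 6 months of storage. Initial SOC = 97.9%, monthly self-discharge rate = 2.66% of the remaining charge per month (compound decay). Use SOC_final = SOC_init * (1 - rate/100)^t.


decay = (1 - 2.66/100)^6 = 0.85064
SOC_final = 97.9 * 0.85064 = 83.28%

83.28%


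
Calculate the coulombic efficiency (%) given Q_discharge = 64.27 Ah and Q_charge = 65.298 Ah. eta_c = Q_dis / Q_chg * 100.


Coulombic efficiency = 64.27/65.298 * 100% = 98.43%

98.43%


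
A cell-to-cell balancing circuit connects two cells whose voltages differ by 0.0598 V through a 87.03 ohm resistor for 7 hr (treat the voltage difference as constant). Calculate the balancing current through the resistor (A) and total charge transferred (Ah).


First, Ohm's law: I_bal = 0.0598 V / 87.03 ohm = 6.8712e-04 A
Then Q = I * t = 6.8712e-04 A * 7 hr = 0.004810 Ah

I=6.8712e-04 A, Q=0.004810 Ah


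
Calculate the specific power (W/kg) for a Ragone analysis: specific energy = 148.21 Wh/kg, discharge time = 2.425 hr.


Specific power = 148.21 Wh/kg / 2.425 hr = 61.12 W/kg

61.12 W/kg


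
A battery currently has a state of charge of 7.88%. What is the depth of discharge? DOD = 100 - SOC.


Complement of SOC: DOD = 100% - 7.88% = 92.12%

92.12%


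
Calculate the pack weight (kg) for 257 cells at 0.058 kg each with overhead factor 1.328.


Cell mass sum = 257 * 0.058 = 14.906 kg
With overhead 1.328: m_pack = 14.906 * 1.328 = 19.80 kg

19.80 kg


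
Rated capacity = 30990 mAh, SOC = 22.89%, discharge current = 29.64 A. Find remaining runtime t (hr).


Convert: C_total = 30990 mAh = 30.99 Ah
Step 1: remaining = SOC/100 * C_total = 22.89/100 * 30.99 = 7.0936 Ah
Step 2: t = remaining / I = 7.0936 / 29.64 = 0.2393 hr

0.2393 hr


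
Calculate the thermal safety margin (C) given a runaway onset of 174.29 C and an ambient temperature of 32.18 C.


margin = T_onset - T_ambient = 174.29 - 32.18 = 142.11 C

142.11 C


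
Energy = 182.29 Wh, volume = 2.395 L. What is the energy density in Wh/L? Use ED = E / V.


ED = E / V = 182.29 / 2.395 = 76.11 Wh/L

76.11 Wh/L


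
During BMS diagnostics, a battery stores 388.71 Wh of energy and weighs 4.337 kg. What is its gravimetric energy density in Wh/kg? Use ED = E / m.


ED = E / m = 388.71 / 4.337 = 89.63 Wh/kg

89.63 Wh/kg


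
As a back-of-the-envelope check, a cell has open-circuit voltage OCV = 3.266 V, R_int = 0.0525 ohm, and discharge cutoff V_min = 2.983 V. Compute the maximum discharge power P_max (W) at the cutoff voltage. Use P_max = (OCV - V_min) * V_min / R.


P_max = (OCV - V_min) * V_min / R = (3.266 - 2.983) * 2.983 / 0.0525 = 0.283 * 2.983 / 0.0525 = 16.08 W

16.08 W


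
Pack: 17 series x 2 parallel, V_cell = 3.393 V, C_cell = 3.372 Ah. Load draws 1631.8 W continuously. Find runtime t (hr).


Step 1: E_pack = Ns * V_cell * Np * C_cell = 17 * 3.393 * 2 * 3.372 = 389 Wh
Step 2: t = E_pack / P = 389 / 1631.8 = 0.2384 hr

0.2384 hr


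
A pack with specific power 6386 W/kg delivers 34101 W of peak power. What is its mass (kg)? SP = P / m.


m = P / SP = 34101 / 6386 = 5.340 kg

5.340 kg


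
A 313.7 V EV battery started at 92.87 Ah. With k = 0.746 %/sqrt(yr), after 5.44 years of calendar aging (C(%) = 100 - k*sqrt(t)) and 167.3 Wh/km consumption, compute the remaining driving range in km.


Step 1: capacity retention = 100 - 0.746 * sqrt(5.44) = 100 - 0.746 * 2.3324 = 98.26%
Step 2: C_now = 92.87 * 98.26/100 = 91.254 Ah
Step 3: E_pack = V * C_now = 313.7 * 91.254 = 28626 Wh
Step 4: range = E_pack / consumption = 28626 / 167.3 = 171.1 km

171.1 km


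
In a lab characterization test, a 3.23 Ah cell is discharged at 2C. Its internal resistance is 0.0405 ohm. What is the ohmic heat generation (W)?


Step 1: I = C_rate * capacity = 2 * 3.23 = 6.46 A
Step 2: Q = I^2 * R = 6.46^2 * 0.0405 = 41.732 * 0.0405 = 1.690 W

1.690 W


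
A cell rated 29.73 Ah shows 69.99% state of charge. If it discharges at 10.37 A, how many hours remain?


Step 1: remaining = SOC/100 * C_total = 69.99/100 * 29.73 = 20.808 Ah
Step 2: t = remaining / I = 20.808 / 10.37 = 2.007 hr

2.007 hr


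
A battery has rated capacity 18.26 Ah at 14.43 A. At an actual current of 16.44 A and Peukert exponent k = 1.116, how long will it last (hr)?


Step 1: t_rated = C / I_rated = 18.26 / 14.43 = 1.2654 hr
Step 2: ratio = 14.43 / 16.44 = 0.87774
Step 3: ratio^k = 0.87774^1.116 = 0.86456
Step 4: t = t_rated * ratio^k = 1.2654 * 0.86456 = 1.094 hr

1.094 hr


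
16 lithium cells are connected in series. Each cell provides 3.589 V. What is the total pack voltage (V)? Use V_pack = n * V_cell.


V_pack = n * V_cell = 16 * 3.589 = 57.424 V

57.424 V


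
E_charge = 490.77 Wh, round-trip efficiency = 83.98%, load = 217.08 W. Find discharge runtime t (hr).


Step 1: E_discharge = eta/100 * E_charge = 83.98/100 * 490.77 = 412.15 Wh
Step 2: t = E_discharge / P = 412.15 / 217.08 = 1.899 hr

1.899 hr


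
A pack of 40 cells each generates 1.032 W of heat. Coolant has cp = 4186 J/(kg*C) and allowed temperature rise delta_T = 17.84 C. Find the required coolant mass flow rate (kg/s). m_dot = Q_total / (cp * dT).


Step 1: Total heat Q = 40 * 1.032 W = 41.28 W
Step 2: denom = cp * dT = 4186 * 17.84 = 74678
Step 3: m_dot = 41.28 / 74678 = 5.528e-04 kg/s

5.528e-04 kg/s


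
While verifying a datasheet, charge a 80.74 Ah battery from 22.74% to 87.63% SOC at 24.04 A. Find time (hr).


Step 1: dSOC = 87.63% - 22.74% = 64.89%
Step 2: delta_Ah = 80.74 * 64.89 / 100 = 52.392 Ah
Step 3: t = 52.392 / 24.04 = 2.179 hr

2.179 hr


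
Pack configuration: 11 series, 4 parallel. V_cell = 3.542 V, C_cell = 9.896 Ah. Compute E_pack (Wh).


V_pack = 11 * 3.542 = 38.962 V
C_pack = 4 * 9.896 = 39.584 Ah
E = V_pack * C_pack = 38.962 * 39.584 = 1542 Wh

1542 Wh


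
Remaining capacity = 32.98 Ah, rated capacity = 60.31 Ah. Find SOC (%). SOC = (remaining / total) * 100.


SOC = (remaining / total) * 100 = (32.98 / 60.31) * 100 = 54.68%

54.68%


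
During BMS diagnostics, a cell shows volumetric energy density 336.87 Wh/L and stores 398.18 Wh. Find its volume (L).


V = E / ED = 398.18 / 336.87 = 1.182 L

1.182 L


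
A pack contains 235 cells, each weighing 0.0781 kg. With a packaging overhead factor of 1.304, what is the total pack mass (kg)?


Cell mass sum = 235 * 0.0781 = 18.354 kg
With overhead 1.304: m_pack = 18.354 * 1.304 = 23.93 kg

23.93 kg


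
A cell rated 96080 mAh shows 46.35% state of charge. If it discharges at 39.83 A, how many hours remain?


Convert: C_total = 96080 mAh = 96.08 Ah
Step 1: remaining = SOC/100 * C_total = 46.35/100 * 96.08 = 44.533 Ah
Step 2: t = remaining / I = 44.533 / 39.83 = 1.118 hr

1.118 hr


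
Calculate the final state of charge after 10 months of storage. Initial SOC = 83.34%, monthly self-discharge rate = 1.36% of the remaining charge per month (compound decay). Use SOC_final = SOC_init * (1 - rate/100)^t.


decay = (1 - 1.36/100)^10 = 0.87203
SOC_final = 83.34 * 0.87203 = 72.67%

72.67%


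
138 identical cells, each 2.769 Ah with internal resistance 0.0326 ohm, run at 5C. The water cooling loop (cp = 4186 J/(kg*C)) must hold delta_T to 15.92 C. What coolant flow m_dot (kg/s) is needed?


Step 1: I = 5 * 2.769 = 13.845 A
Step 2: Q_cell = I^2 * R = 13.845^2 * 0.0326 = 6.2489 W
Step 3: Q_total = 138 * 6.2489 = 862.35 W
Step 4: m_dot = Q_total / (cp * dT) = 862.35 / (4186 * 15.92) = 0.01294 kg/s

0.01294 kg/s


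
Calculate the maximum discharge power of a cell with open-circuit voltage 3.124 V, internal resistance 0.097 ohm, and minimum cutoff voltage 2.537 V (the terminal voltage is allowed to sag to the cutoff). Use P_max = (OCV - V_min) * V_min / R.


P_max = (OCV - V_min) * V_min / R = (3.124 - 2.537) * 2.537 / 0.097 = 0.587 * 2.537 / 0.097 = 15.35 W

15.35 W


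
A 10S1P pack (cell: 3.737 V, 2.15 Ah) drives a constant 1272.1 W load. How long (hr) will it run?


Step 1: E_pack = Ns * V_cell * Np * C_cell = 10 * 3.737 * 1 * 2.15 = 80.346 Wh
Step 2: t = E_pack / P = 80.346 / 1272.1 = 0.06316 hr

0.06316 hr


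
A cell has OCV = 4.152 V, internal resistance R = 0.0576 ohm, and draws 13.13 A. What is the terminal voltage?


V = OCV - I*R = 4.152 - 13.13 * 0.0576 = 3.396 V

3.396 V


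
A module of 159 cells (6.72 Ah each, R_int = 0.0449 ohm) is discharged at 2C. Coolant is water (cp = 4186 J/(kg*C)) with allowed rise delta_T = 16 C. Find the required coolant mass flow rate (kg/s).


Step 1: I = 2 * 6.72 = 13.44 A
Step 2: Q_cell = I^2 * R = 13.44^2 * 0.0449 = 8.1104 W
Step 3: Q_total = 159 * 8.1104 = 1289.6 W
Step 4: m_dot = Q_total / (cp * dT) = 1289.6 / (4186 * 16) = 0.01925 kg/s

0.01925 kg/s


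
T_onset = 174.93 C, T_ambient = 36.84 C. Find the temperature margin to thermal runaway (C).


Safety margin = 174.93 C - 36.84 C = 138.09 C

138.09 C


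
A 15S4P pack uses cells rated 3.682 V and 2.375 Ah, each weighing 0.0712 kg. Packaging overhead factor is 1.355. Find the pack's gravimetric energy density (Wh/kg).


Step 1: V_pack = 15 * 3.682 = 55.23 V
Step 2: C_pack = 4 * 2.375 = 9.5 Ah
Step 3: E_pack = V_pack * C_pack = 55.23 * 9.5 = 524.69 Wh
Step 4: m_pack = 15 * 4 * 0.0712 * 1.355 = 5.7886 kg
Step 5: ED = E_pack / m_pack = 524.69 / 5.7886 = 90.64 Wh/kg

90.64 Wh/kg


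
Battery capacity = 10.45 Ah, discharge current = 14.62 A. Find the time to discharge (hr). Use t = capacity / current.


Runtime = 10.45 Ah / 14.62 A = 0.7148 hr

0.7148 hr


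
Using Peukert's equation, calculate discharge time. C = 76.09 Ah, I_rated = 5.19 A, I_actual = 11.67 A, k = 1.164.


t_rated = C / I_rated = 76.09 / 5.19 = 14.661 hr
(I_rated/I)^k = (0.44473)^1.164 = 0.38939
t = t_rated * (I_rated/I)^k = 14.661 * 0.38939 = 5.709 hr

5.709 hr


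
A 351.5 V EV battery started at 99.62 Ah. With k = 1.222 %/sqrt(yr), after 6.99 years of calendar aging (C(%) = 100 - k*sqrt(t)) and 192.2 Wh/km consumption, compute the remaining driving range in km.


Step 1: capacity retention = 100 - 1.222 * sqrt(6.99) = 100 - 1.222 * 2.6439 = 96.769%
Step 2: C_now = 99.62 * 96.769/100 = 96.401 Ah
Step 3: E_pack = V * C_now = 351.5 * 96.401 = 33885 Wh
Step 4: range = E_pack / consumption = 33885 / 192.2 = 176.3 km

176.3 km


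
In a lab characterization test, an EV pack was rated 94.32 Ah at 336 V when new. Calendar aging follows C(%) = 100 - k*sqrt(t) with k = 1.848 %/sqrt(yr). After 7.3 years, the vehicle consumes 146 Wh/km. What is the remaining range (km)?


Step 1: capacity retention = 100 - 1.848 * sqrt(7.3) = 100 - 1.848 * 2.7019 = 95.007%
Step 2: C_now = 94.32 * 95.007/100 = 89.611 Ah
Step 3: E_pack = V * C_now = 336 * 89.611 = 30109 Wh
Step 4: range = E_pack / consumption = 30109 / 146 = 206.2 km

206.2 km


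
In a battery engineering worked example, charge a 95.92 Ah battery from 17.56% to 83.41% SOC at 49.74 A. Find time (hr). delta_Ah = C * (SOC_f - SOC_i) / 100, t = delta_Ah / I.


Step 1: dSOC = 83.41% - 17.56% = 65.85%
Step 2: delta_Ah = 95.92 * 65.85 / 100 = 63.163 Ah
Step 3: t = 63.163 / 49.74 = 1.270 hr

1.270 hr


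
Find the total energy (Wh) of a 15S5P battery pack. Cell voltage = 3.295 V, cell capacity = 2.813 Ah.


V_pack = 15 * 3.295 = 49.425 V
C_pack = 5 * 2.813 = 14.065 Ah
E = V_pack * C_pack = 49.425 * 14.065 = 695.2 Wh

695.2 Wh


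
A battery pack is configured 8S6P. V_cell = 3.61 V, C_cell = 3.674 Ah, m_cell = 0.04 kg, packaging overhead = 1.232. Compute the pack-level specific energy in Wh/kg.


Step 1: V_pack = 8 * 3.61 = 28.88 V
Step 2: C_pack = 6 * 3.674 = 22.044 Ah
Step 3: E_pack = V_pack * C_pack = 28.88 * 22.044 = 636.63 Wh
Step 4: m_pack = 8 * 6 * 0.04 * 1.232 = 2.3654 kg
Step 5: ED = E_pack / m_pack = 636.63 / 2.3654 = 269.1 Wh/kg

269.1 Wh/kg


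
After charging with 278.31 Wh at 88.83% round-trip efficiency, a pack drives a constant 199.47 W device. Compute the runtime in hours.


Step 1: E_discharge = eta/100 * E_charge = 88.83/100 * 278.31 = 247.22 Wh
Step 2: t = E_discharge / P = 247.22 / 199.47 = 1.239 hr

1.239 hr


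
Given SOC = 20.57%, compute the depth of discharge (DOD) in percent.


Complement of SOC: DOD = 100% - 20.57% = 79.43%

79.43%


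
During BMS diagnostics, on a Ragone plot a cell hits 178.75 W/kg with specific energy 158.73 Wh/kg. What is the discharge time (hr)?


t = E / P = 158.73 / 178.75 = 0.8880 hr

0.8880 hr


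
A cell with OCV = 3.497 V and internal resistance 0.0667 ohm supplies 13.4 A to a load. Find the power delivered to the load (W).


Step 1: V_terminal = OCV - I*R = 3.497 - 13.4 * 0.0667 = 2.6032 V
Step 2: P_out = V_terminal * I = 2.6032 * 13.4 = 34.88 W

34.88 W


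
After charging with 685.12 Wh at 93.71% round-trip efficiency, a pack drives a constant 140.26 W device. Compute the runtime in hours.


Step 1: E_discharge = eta/100 * E_charge = 93.71/100 * 685.12 = 642.03 Wh
Step 2: t = E_discharge / P = 642.03 / 140.26 = 4.577 hr

4.577 hr


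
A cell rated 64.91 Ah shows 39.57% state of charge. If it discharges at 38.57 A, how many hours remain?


Step 1: remaining = SOC/100 * C_total = 39.57/100 * 64.91 = 25.685 Ah
Step 2: t = remaining / I = 25.685 / 38.57 = 0.6659 hr

0.6659 hr


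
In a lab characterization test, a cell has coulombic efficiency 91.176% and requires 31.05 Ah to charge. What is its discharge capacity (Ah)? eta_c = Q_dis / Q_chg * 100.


Q_dis = eta/100 * Q_chg = 91.176/100 * 31.05 = 28.31 Ah

28.31 Ah


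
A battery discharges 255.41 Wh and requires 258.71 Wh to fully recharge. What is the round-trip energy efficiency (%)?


eta_e = E_dis / E_chg * 100 = 255.41 / 258.71 * 100 = 98.72%

98.72%


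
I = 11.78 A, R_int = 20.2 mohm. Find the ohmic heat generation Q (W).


Convert: R = 20.2 mohm = 0.0202 ohm
Q = I^2 * R = 11.78^2 * 0.0202 = 2.803 W

2.803 W


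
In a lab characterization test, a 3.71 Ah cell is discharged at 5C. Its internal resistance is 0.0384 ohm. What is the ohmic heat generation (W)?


Step 1: I = C_rate * capacity = 5 * 3.71 = 18.55 A
Step 2: Q = I^2 * R = 18.55^2 * 0.0384 = 344.1 * 0.0384 = 13.21 W

13.21 W


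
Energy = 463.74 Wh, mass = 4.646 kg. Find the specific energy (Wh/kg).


Specific energy = 463.74 Wh / 4.646 kg = 99.81 Wh/kg

99.81 Wh/kg


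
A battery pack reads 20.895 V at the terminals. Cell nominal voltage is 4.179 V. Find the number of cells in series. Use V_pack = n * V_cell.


n = V_pack / V_cell = 20.895 / 4.179 = 5

5


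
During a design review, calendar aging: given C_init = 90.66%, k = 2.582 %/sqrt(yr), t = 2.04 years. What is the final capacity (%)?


Step 1: sqrt(2.04 yr) = 1.4283
Step 2: drop = 2.582 * 1.4283 = 3.6879
Step 3: C_final = 90.66 - 3.6879 = 86.97%

86.97%


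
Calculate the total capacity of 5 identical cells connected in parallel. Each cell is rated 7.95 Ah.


C_total = 5 * 7.95 = 39.75 Ah

39.75 Ah


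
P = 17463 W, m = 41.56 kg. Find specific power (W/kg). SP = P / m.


SP = P / m = 17463 / 41.56 = 420.2 W/kg

420.2 W/kg


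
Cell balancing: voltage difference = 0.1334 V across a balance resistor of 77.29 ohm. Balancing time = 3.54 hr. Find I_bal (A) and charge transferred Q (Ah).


First, Ohm's law: I_bal = 0.1334 V / 77.29 ohm = 0.001726 A
Then Q = I * t = 0.001726 A * 3.54 hr = 0.006110 Ah

I=0.001726 A, Q=0.006110 Ah


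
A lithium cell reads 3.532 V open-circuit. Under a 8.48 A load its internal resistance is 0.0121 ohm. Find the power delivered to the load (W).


Step 1: V_terminal = OCV - I*R = 3.532 - 8.48 * 0.0121 = 3.4294 V
Step 2: P_out = V_terminal * I = 3.4294 * 8.48 = 29.08 W

29.08 W


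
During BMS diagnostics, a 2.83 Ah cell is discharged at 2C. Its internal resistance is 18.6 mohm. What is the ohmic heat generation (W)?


Convert: R = 18.6 mohm = 0.0186 ohm
Step 1: I = C_rate * capacity = 2 * 2.83 = 5.66 A
Step 2: Q = I^2 * R = 5.66^2 * 0.0186 = 32.036 * 0.0186 = 0.5959 W

0.5959 W


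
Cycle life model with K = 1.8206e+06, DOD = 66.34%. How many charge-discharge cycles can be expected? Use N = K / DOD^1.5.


DOD^1.5 = 540.34
N = K / DOD^1.5 = 1.8206e+06 / 540.34 = 3369

3369 cycles


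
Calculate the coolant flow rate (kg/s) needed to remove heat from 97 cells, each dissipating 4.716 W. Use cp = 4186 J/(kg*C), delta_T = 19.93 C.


Q_total = 97 * 4.716 = 457.45 W
m_dot = Q_total / (cp * dT) = 457.45 / (4186 * 19.93) = 0.005483 kg/s

0.005483 kg/s


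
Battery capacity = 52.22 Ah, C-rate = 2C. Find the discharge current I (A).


I = C_rate * capacity = 2 * 52.22 = 104.44 A

104.44 A


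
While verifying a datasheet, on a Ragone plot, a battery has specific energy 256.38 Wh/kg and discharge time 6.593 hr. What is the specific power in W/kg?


P_specific = E / t = 256.38 / 6.593 = 38.89 W/kg

38.89 W/kg


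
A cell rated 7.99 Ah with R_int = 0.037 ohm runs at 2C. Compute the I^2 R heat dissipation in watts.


Step 1: I = C_rate * capacity = 2 * 7.99 = 15.98 A
Step 2: Q = I^2 * R = 15.98^2 * 0.037 = 255.36 * 0.037 = 9.448 W

9.448 W


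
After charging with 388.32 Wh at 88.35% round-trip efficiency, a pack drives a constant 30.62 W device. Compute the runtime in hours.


Step 1: E_discharge = eta/100 * E_charge = 88.35/100 * 388.32 = 343.08 Wh
Step 2: t = E_discharge / P = 343.08 / 30.62 = 11.20 hr

11.20 hr


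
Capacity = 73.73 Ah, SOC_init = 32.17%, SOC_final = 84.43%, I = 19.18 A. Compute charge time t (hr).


delta_Ah = 73.73 * (84.43 - 32.17) / 100 = 38.531 Ah
t = delta_Ah / I = 38.531 / 19.18 = 2.009 hr

2.009 hr


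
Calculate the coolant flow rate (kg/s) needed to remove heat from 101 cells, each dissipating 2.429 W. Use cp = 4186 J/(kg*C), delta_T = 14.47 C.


Step 1: Total heat Q = 101 * 2.429 W = 245.33 W
Step 2: denom = cp * dT = 4186 * 14.47 = 60571
Step 3: m_dot = 245.33 / 60571 = 0.004050 kg/s

0.004050 kg/s


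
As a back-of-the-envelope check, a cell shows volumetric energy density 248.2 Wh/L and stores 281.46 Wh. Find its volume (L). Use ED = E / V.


V = E / ED = 281.46 / 248.2 = 1.134 L

1.134 L


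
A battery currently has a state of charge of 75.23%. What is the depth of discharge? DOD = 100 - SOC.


Complement of SOC: DOD = 100% - 75.23% = 24.77%

24.77%


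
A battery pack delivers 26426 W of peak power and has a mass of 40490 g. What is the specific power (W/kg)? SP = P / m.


Convert: m = 40490 g = 40.49 kg
SP = P / m = 26426 / 40.49 = 652.7 W/kg

652.7 W/kg


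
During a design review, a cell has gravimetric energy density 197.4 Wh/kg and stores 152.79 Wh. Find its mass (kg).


m = E / ED = 152.79 / 197.4 = 0.7740 kg

0.7740 kg


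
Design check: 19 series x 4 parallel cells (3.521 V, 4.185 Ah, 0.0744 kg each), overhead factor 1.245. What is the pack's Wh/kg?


Step 1: V_pack = 19 * 3.521 = 66.899 V
Step 2: C_pack = 4 * 4.185 = 16.74 Ah
Step 3: E_pack = V_pack * C_pack = 66.899 * 16.74 = 1119.9 Wh
Step 4: m_pack = 19 * 4 * 0.0744 * 1.245 = 7.0397 kg
Step 5: ED = E_pack / m_pack = 1119.9 / 7.0397 = 159.1 Wh/kg

159.1 Wh/kg


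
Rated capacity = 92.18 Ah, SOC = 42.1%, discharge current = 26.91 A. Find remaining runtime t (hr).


Step 1: remaining = SOC/100 * C_total = 42.1/100 * 92.18 = 38.808 Ah
Step 2: t = remaining / I = 38.808 / 26.91 = 1.442 hr

1.442 hr


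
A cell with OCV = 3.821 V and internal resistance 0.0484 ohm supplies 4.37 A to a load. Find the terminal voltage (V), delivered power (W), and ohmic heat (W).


Step 1: V_terminal = OCV - I*R = 3.821 - 4.37 * 0.0484 = 3.6095 V
Step 2: P_out = V_terminal * I = 3.6095 * 4.37 = 15.77 W
Step 3: Q = I^2 * R = 4.37^2 * 0.0484 = 0.9243 W

V=3.6095 V, P=15.77 W, Q=0.9243 W


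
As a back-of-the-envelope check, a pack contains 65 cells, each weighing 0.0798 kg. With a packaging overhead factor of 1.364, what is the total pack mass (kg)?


Cell mass sum = 65 * 0.0798 = 5.187 kg
With overhead 1.364: m_pack = 5.187 * 1.364 = 7.075 kg

7.075 kg


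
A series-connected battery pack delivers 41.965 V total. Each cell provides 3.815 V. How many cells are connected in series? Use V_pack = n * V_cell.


n = V_pack / V_cell = 41.965 / 3.815 = 11

11


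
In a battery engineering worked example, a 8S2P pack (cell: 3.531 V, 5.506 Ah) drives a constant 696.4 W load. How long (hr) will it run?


Step 1: E_pack = Ns * V_cell * Np * C_cell = 8 * 3.531 * 2 * 5.506 = 311.07 Wh
Step 2: t = E_pack / P = 311.07 / 696.4 = 0.4467 hr

0.4467 hr


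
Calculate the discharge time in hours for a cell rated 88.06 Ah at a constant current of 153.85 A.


Runtime = 88.06 Ah / 153.85 A = 0.5724 hr

0.5724 hr


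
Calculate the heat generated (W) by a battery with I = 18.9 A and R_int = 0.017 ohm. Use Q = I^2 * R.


I^2 = 357.21
Q = 357.21 * 0.017 = 6.073 W

6.073 W


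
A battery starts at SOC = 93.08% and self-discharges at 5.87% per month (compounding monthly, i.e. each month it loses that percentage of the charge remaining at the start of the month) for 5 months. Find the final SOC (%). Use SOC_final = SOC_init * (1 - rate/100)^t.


Monthly retention factor = 1 - 5.87/100 = 0.9413
Over 5 months: factor^5 = 0.73899
SOC_final = 93.08 * 0.73899 = 68.79%

68.79%


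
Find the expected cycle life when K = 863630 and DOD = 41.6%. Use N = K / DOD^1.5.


DOD^1.5 = 268.31
N = K / DOD^1.5 = 863630 / 268.31 = 3219

3219 cycles


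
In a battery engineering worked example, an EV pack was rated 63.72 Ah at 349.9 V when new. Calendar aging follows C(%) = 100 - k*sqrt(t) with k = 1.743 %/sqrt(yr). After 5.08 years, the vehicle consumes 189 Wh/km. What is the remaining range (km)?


Step 1: capacity retention = 100 - 1.743 * sqrt(5.08) = 100 - 1.743 * 2.2539 = 96.071%
Step 2: C_now = 63.72 * 96.071/100 = 61.216 Ah
Step 3: E_pack = V * C_now = 349.9 * 61.216 = 21419 Wh
Step 4: range = E_pack / consumption = 21419 / 189 = 113.3 km

113.3 km


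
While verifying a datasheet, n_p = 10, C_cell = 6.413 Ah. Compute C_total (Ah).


C_total = 10 * 6.413 = 64.13 Ah

64.13 Ah


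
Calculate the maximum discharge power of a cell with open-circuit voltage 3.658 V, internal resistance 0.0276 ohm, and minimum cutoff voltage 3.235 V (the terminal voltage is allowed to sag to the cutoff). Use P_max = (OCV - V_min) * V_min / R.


P_max = (OCV - V_min) * V_min / R = (3.658 - 3.235) * 3.235 / 0.0276 = 0.423 * 3.235 / 0.0276 = 49.58 W

49.58 W


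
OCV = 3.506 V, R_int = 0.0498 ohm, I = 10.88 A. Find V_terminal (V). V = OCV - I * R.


IR drop = 10.88 * 0.0498 = 0.54182 V
V = 3.506 - 0.54182 = 2.964 V

2.964 V


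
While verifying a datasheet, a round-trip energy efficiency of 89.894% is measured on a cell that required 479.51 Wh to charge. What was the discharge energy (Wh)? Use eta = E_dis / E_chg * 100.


E_dis = eta/100 * E_chg = 89.894/100 * 479.51 = 431.1 Wh

431.1 Wh


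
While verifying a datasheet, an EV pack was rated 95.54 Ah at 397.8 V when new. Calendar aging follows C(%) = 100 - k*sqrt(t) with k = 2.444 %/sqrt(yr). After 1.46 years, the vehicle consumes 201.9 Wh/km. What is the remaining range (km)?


Step 1: capacity retention = 100 - 2.444 * sqrt(1.46) = 100 - 2.444 * 1.2083 = 97.047%
Step 2: C_now = 95.54 * 97.047/100 = 92.719 Ah
Step 3: E_pack = V * C_now = 397.8 * 92.719 = 36884 Wh
Step 4: range = E_pack / consumption = 36884 / 201.9 = 182.7 km

182.7 km


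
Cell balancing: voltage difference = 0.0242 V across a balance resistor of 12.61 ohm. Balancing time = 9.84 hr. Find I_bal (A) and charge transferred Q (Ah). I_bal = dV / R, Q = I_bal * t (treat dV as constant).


First, Ohm's law: I_bal = 0.0242 V / 12.61 ohm = 0.0019191 A
Then Q = I * t = 0.0019191 A * 9.84 hr = 0.01888 Ah

I=0.0019191 A, Q=0.01888 Ah


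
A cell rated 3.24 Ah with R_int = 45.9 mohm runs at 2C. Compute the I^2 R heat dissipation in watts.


Convert: R = 45.9 mohm = 0.0459 ohm
Step 1: I = C_rate * capacity = 2 * 3.24 = 6.48 A
Step 2: Q = I^2 * R = 6.48^2 * 0.0459 = 41.99 * 0.0459 = 1.927 W

1.927 W


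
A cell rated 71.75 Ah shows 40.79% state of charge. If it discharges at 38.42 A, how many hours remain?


Step 1: remaining = SOC/100 * C_total = 40.79/100 * 71.75 = 29.267 Ah
Step 2: t = remaining / I = 29.267 / 38.42 = 0.7618 hr

0.7618 hr


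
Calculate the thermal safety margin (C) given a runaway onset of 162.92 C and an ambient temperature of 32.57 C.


margin = T_onset - T_ambient = 162.92 - 32.57 = 130.35 C

130.35 C
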